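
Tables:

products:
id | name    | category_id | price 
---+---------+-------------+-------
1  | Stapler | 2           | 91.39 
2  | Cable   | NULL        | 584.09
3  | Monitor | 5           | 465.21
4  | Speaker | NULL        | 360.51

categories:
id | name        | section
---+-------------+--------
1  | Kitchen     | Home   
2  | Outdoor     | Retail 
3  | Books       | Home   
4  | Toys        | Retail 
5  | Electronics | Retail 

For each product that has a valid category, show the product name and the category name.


INNER JOIN keeps only products rows whose category_id matches an id in categories. Walk through each product:
  - product 1 (Stapler): category_id=2 -> matches Outdoor
  - product 2 (Cable): category_id=NULL, no match -> dropped
  - product 3 (Monitor): category_id=5 -> matches Electronics
  - product 4 (Speaker): category_id=NULL, no match -> dropped
So 2 of 4 rows are dropped.

SQL:
SELECT a.name, b.name AS category
FROM products a
INNER JOIN categories b ON a.category_id = b.id

Result:
name    | category   
--------+------------
Stapler | Outdoor    
Monitor | Electronics


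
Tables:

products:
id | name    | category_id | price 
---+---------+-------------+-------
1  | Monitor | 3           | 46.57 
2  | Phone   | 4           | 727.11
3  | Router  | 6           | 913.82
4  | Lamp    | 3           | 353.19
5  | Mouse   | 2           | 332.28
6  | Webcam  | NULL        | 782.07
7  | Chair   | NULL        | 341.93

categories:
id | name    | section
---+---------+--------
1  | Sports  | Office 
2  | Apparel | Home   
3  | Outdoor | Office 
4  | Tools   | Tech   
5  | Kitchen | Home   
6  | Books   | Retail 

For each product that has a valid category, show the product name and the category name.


INNER JOIN keeps only products rows whose category_id matches an id in categories. Walk through each product:
  - product 1 (Monitor): category_id=3 -> matches Outdoor
  - product 2 (Phone): category_id=4 -> matches Tools
  - product 3 (Router): category_id=6 -> matches Books
  - product 4 (Lamp): category_id=3 -> matches Outdoor
  - product 5 (Mouse): category_id=2 -> matches Apparel
  - product 6 (Webcam): category_id=NULL, no match -> dropped
  - product 7 (Chair): category_id=NULL, no match -> dropped
So 2 of 7 rows are dropped.

SQL:
SELECT a.name, b.name AS category
FROM products a
INNER JOIN categories b ON a.category_id = b.id

Result:
name    | category
--------+---------
Monitor | Outdoor 
Phone   | Tools   
Router  | Books   
Lamp    | Outdoor 
Mouse   | Apparel 


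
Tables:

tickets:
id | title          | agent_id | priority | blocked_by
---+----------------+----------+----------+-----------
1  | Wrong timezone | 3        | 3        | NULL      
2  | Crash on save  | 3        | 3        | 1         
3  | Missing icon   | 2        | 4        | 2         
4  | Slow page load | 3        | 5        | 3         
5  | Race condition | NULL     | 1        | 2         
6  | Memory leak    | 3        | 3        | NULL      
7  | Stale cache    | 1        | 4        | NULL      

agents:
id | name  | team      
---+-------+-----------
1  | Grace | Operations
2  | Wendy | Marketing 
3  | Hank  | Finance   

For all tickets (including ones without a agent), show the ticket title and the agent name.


LEFT JOIN keeps every row from tickets (the left table); where agent_id has no match in agents, the agent columns become NULL. Walk through each ticket:
  - ticket 1 (Wrong timezone): agent_id=3 -> matches Hank
  - ticket 2 (Crash on save): agent_id=3 -> matches Hank
  - ticket 3 (Missing icon): agent_id=2 -> matches Wendy
  - ticket 4 (Slow page load): agent_id=3 -> matches Hank
  - ticket 5 (Race condition): agent_id=NULL, no match -> kept with NULL
  - ticket 6 (Memory leak): agent_id=3 -> matches Hank
  - ticket 7 (Stale cache): agent_id=1 -> matches Grace
All 7 rows appear; 1 has NULL agent.

SQL:
SELECT a.title, b.name AS agent
FROM tickets a
LEFT JOIN agents b ON a.agent_id = b.id

Result:
title          | agent
---------------+------
Wrong timezone | Hank 
Crash on save  | Hank 
Missing icon   | Wendy
Slow page load | Hank 
Race condition | NULL 
Memory leak    | Hank 
Stale cache    | Grace


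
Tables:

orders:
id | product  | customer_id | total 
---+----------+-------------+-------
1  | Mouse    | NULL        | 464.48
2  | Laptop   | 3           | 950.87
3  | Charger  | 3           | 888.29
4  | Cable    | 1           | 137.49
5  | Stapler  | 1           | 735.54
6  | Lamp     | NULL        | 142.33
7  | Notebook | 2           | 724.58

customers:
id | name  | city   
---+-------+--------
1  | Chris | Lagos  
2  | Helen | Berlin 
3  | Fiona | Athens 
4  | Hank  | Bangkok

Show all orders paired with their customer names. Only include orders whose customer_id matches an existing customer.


INNER JOIN keeps only orders rows whose customer_id matches an id in customers. Walk through each order:
  - order 1 (Mouse): customer_id=NULL, no match -> dropped
  - order 2 (Laptop): customer_id=3 -> matches Fiona
  - order 3 (Charger): customer_id=3 -> matches Fiona
  - order 4 (Cable): customer_id=1 -> matches Chris
  - order 5 (Stapler): customer_id=1 -> matches Chris
  - order 6 (Lamp): customer_id=NULL, no match -> dropped
  - order 7 (Notebook): customer_id=2 -> matches Helen
So 2 of 7 rows are dropped.

SQL:
SELECT a.product, b.name AS customer
FROM orders a
INNER JOIN customers b ON a.customer_id = b.id

Result:
product  | customer
---------+---------
Laptop   | Fiona   
Charger  | Fiona   
Cable    | Chris   
Stapler  | Chris   
Notebook | Helen   


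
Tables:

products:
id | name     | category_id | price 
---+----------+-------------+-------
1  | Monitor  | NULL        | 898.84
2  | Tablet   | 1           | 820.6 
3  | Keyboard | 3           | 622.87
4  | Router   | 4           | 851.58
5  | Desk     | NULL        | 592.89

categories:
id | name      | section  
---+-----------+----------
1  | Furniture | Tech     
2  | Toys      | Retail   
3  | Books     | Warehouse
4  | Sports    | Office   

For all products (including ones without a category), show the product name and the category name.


LEFT JOIN keeps every row from products (the left table); where category_id has no match in categories, the category columns become NULL. Walk through each product:
  - product 1 (Monitor): category_id=NULL, no match -> kept with NULL
  - product 2 (Tablet): category_id=1 -> matches Furniture
  - product 3 (Keyboard): category_id=3 -> matches Books
  - product 4 (Router): category_id=4 -> matches Sports
  - product 5 (Desk): category_id=NULL, no match -> kept with NULL
All 5 rows appear; 2 have NULL category.

SQL:
SELECT a.name, b.name AS category
FROM products a
LEFT JOIN categories b ON a.category_id = b.id

Result:
name     | category 
---------+----------
Monitor  | NULL     
Tablet   | Furniture
Keyboard | Books    
Router   | Sports   
Desk     | NULL     


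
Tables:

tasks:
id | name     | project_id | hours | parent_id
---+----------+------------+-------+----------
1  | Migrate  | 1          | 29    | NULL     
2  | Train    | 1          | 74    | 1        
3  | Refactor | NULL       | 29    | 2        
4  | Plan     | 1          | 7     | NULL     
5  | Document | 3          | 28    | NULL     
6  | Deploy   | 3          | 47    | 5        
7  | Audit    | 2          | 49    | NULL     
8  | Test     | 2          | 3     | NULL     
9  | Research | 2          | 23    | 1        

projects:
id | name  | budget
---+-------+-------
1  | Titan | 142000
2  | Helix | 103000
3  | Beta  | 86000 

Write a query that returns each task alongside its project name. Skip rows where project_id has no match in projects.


INNER JOIN keeps only tasks rows whose project_id matches an id in projects. Walk through each task:
  - task 1 (Migrate): project_id=1 -> matches Titan
  - task 2 (Train): project_id=1 -> matches Titan
  - task 3 (Refactor): project_id=NULL, no match -> dropped
  - task 4 (Plan): project_id=1 -> matches Titan
  - task 5 (Document): project_id=3 -> matches Beta
  - task 6 (Deploy): project_id=3 -> matches Beta
  - task 7 (Audit): project_id=2 -> matches Helix
  - task 8 (Test): project_id=2 -> matches Helix
  - task 9 (Research): project_id=2 -> matches Helix
So 1 of 9 rows is dropped.

SQL:
SELECT a.name, b.name AS project
FROM tasks a
INNER JOIN projects b ON a.project_id = b.id

Result:
name     | project
---------+--------
Migrate  | Titan  
Train    | Titan  
Plan     | Titan  
Document | Beta   
Deploy   | Beta   
Audit    | Helix  
Test     | Helix  
Research | Helix  


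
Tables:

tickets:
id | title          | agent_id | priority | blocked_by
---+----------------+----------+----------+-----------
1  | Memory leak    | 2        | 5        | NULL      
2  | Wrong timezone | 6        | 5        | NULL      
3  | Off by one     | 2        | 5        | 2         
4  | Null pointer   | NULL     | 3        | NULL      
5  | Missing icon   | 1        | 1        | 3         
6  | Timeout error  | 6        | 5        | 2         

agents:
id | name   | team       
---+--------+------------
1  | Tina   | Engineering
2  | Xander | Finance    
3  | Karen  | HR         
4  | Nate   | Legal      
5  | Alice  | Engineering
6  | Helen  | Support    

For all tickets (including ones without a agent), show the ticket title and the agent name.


LEFT JOIN keeps every row from tickets (the left table); where agent_id has no match in agents, the agent columns become NULL. Walk through each ticket:
  - ticket 1 (Memory leak): agent_id=2 -> matches Xander
  - ticket 2 (Wrong timezone): agent_id=6 -> matches Helen
  - ticket 3 (Off by one): agent_id=2 -> matches Xander
  - ticket 4 (Null pointer): agent_id=NULL, no match -> kept with NULL
  - ticket 5 (Missing icon): agent_id=1 -> matches Tina
  - ticket 6 (Timeout error): agent_id=6 -> matches Helen
All 6 rows appear; 1 has NULL agent.

SQL:
SELECT a.title, b.name AS agent
FROM tickets a
LEFT JOIN agents b ON a.agent_id = b.id

Result:
title          | agent 
---------------+-------
Memory leak    | Xander
Wrong timezone | Helen 
Off by one     | Xander
Null pointer   | NULL  
Missing icon   | Tina  
Timeout error  | Helen 


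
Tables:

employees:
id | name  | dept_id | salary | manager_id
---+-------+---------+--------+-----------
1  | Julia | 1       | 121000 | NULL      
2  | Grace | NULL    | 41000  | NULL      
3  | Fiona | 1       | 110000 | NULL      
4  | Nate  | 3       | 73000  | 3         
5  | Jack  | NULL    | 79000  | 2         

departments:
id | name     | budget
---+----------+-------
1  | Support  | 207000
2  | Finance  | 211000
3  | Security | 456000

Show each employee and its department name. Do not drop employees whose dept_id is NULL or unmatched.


LEFT JOIN keeps every row from employees (the left table); where dept_id has no match in departments, the department columns become NULL. Walk through each employee:
  - employee 1 (Julia): dept_id=1 -> matches Support
  - employee 2 (Grace): dept_id=NULL, no match -> kept with NULL
  - employee 3 (Fiona): dept_id=1 -> matches Support
  - employee 4 (Nate): dept_id=3 -> matches Security
  - employee 5 (Jack): dept_id=NULL, no match -> kept with NULL
All 5 rows appear; 2 have NULL department.

SQL:
SELECT a.name, b.name AS department
FROM employees a
LEFT JOIN departments b ON a.dept_id = b.id

Result:
name  | department
------+-----------
Julia | Support   
Grace | NULL      
Fiona | Support   
Nate  | Security  
Jack  | NULL      


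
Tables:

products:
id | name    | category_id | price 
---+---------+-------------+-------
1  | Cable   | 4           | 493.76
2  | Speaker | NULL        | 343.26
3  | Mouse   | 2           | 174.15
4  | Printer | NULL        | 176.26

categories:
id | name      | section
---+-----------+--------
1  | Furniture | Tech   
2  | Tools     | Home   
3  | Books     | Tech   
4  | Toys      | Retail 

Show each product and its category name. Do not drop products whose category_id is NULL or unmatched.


LEFT JOIN keeps every row from products (the left table); where category_id has no match in categories, the category columns become NULL. Walk through each product:
  - product 1 (Cable): category_id=4 -> matches Toys
  - product 2 (Speaker): category_id=NULL, no match -> kept with NULL
  - product 3 (Mouse): category_id=2 -> matches Tools
  - product 4 (Printer): category_id=NULL, no match -> kept with NULL
All 4 rows appear; 2 have NULL category.

SQL:
SELECT a.name, b.name AS category
FROM products a
LEFT JOIN categories b ON a.category_id = b.id

Result:
name    | category
--------+---------
Cable   | Toys    
Speaker | NULL    
Mouse   | Tools   
Printer | NULL    


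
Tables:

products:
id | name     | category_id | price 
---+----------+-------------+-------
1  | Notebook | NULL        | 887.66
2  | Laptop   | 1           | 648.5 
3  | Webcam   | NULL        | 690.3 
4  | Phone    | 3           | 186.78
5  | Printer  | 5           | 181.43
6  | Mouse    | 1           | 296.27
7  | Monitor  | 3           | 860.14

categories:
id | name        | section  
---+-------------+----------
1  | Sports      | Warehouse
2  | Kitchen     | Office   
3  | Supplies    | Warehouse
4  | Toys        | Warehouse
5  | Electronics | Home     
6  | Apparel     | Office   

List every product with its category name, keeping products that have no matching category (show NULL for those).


LEFT JOIN keeps every row from products (the left table); where category_id has no match in categories, the category columns become NULL. Walk through each product:
  - product 1 (Notebook): category_id=NULL, no match -> kept with NULL
  - product 2 (Laptop): category_id=1 -> matches Sports
  - product 3 (Webcam): category_id=NULL, no match -> kept with NULL
  - product 4 (Phone): category_id=3 -> matches Supplies
  - product 5 (Printer): category_id=5 -> matches Electronics
  - product 6 (Mouse): category_id=1 -> matches Sports
  - product 7 (Monitor): category_id=3 -> matches Supplies
All 7 rows appear; 2 have NULL category.

SQL:
SELECT a.name, b.name AS category
FROM products a
LEFT JOIN categories b ON a.category_id = b.id

Result:
name     | category   
---------+------------
Notebook | NULL       
Laptop   | Sports     
Webcam   | NULL       
Phone    | Supplies   
Printer  | Electronics
Mouse    | Sports     
Monitor  | Supplies   


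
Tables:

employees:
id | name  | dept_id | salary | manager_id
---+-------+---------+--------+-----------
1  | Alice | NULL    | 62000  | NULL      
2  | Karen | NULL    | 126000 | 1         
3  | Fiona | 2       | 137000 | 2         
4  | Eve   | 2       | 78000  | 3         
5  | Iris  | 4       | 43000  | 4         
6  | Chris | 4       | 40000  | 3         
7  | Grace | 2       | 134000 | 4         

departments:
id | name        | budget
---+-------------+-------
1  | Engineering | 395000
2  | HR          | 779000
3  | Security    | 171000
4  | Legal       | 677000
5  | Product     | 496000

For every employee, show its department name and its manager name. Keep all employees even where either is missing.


Two LEFT JOINs from the same base table employees: one to departments via dept_id, one to employees itself via manager_id. Both are LEFT so every employee is preserved.
Match against departments:
  - employee 1 (Alice): dept_id=NULL, no match -> kept with NULL
  - employee 2 (Karen): dept_id=NULL, no match -> kept with NULL
  - employee 3 (Fiona): dept_id=2 -> matches HR
  - employee 4 (Eve): dept_id=2 -> matches HR
  - employee 5 (Iris): dept_id=4 -> matches Legal
  - employee 6 (Chris): dept_id=4 -> matches Legal
  - employee 7 (Grace): dept_id=2 -> matches HR
Match against employees (self):
  - employee 1 (Alice): manager_id=NULL -> NULL
  - employee 2 (Karen): manager_id=1 -> Alice
  - employee 3 (Fiona): manager_id=2 -> Karen
  - employee 4 (Eve): manager_id=3 -> Fiona
  - employee 5 (Iris): manager_id=4 -> Eve
  - employee 6 (Chris): manager_id=3 -> Fiona
  - employee 7 (Grace): manager_id=4 -> Eve

SQL:
SELECT a.name, b.name AS department, c.name AS manager
FROM employees a
LEFT JOIN departments b ON a.dept_id = b.id
LEFT JOIN employees c ON a.manager_id = c.id

Result:
name  | department | manager
------+------------+--------
Alice | NULL       | NULL   
Karen | NULL       | Alice  
Fiona | HR         | Karen  
Eve   | HR         | Fiona  
Iris  | Legal      | Eve    
Chris | Legal      | Fiona  
Grace | HR         | Eve    


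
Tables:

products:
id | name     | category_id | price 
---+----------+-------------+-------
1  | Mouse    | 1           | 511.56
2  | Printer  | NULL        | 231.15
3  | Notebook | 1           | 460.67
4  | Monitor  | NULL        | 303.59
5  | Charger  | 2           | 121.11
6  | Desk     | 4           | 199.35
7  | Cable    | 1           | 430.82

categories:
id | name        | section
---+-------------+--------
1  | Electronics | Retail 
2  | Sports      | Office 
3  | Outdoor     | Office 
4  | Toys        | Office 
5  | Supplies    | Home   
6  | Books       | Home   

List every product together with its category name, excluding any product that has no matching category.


INNER JOIN keeps only products rows whose category_id matches an id in categories. Walk through each product:
  - product 1 (Mouse): category_id=1 -> matches Electronics
  - product 2 (Printer): category_id=NULL, no match -> dropped
  - product 3 (Notebook): category_id=1 -> matches Electronics
  - product 4 (Monitor): category_id=NULL, no match -> dropped
  - product 5 (Charger): category_id=2 -> matches Sports
  - product 6 (Desk): category_id=4 -> matches Toys
  - product 7 (Cable): category_id=1 -> matches Electronics
So 2 of 7 rows are dropped.

SQL:
SELECT a.name, b.name AS category
FROM products a
INNER JOIN categories b ON a.category_id = b.id

Result:
name     | category   
---------+------------
Mouse    | Electronics
Notebook | Electronics
Charger  | Sports     
Desk     | Toys       
Cable    | Electronics


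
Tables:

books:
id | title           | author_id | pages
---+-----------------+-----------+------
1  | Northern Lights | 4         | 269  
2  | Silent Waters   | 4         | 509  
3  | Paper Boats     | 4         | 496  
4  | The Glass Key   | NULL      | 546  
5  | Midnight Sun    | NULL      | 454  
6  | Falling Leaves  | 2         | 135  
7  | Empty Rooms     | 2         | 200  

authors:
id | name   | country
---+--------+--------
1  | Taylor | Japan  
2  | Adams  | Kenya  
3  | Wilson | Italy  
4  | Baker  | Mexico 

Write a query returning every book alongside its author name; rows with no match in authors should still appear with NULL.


LEFT JOIN keeps every row from books (the left table); where author_id has no match in authors, the author columns become NULL. Walk through each book:
  - book 1 (Northern Lights): author_id=4 -> matches Baker
  - book 2 (Silent Waters): author_id=4 -> matches Baker
  - book 3 (Paper Boats): author_id=4 -> matches Baker
  - book 4 (The Glass Key): author_id=NULL, no match -> kept with NULL
  - book 5 (Midnight Sun): author_id=NULL, no match -> kept with NULL
  - book 6 (Falling Leaves): author_id=2 -> matches Adams
  - book 7 (Empty Rooms): author_id=2 -> matches Adams
All 7 rows appear; 2 have NULL author.

SQL:
SELECT a.title, b.name AS author
FROM books a
LEFT JOIN authors b ON a.author_id = b.id

Result:
title           | author
----------------+-------
Northern Lights | Baker 
Silent Waters   | Baker 
Paper Boats     | Baker 
The Glass Key   | NULL  
Midnight Sun    | NULL  
Falling Leaves  | Adams 
Empty Rooms     | Adams 


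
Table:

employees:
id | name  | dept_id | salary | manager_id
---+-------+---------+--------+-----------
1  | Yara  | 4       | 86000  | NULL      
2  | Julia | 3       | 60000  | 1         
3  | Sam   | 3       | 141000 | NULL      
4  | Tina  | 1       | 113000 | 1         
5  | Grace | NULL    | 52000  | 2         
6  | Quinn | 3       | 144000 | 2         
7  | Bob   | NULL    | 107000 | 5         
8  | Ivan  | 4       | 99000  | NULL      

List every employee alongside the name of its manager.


This is a self-join: employees is joined to a second copy of itself, matching each row's manager_id to another row's id. Use LEFT JOIN so rows with manager_id=NULL are kept.
  - employee 1 (Yara): manager_id=NULL -> NULL
  - employee 2 (Julia): manager_id=1 -> Yara
  - employee 3 (Sam): manager_id=NULL -> NULL
  - employee 4 (Tina): manager_id=1 -> Yara
  - employee 5 (Grace): manager_id=2 -> Julia
  - employee 6 (Quinn): manager_id=2 -> Julia
  - employee 7 (Bob): manager_id=5 -> Grace
  - employee 8 (Ivan): manager_id=NULL -> NULL

SQL:
SELECT a.name AS item, b.name AS manager
FROM employees a
LEFT JOIN employees b ON a.manager_id = b.id

Result:
item  | manager
------+--------
Yara  | NULL   
Julia | Yara   
Sam   | NULL   
Tina  | Yara   
Grace | Julia  
Quinn | Julia  
Bob   | Grace  
Ivan  | NULL   


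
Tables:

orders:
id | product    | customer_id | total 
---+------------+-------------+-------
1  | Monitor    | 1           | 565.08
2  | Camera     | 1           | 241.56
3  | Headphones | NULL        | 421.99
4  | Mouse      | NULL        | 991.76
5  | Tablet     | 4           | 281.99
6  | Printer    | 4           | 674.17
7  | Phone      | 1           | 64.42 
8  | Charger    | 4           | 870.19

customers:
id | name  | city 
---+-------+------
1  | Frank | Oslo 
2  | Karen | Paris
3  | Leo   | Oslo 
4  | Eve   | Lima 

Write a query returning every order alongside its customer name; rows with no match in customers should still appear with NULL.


LEFT JOIN keeps every row from orders (the left table); where customer_id has no match in customers, the customer columns become NULL. Walk through each order:
  - order 1 (Monitor): customer_id=1 -> matches Frank
  - order 2 (Camera): customer_id=1 -> matches Frank
  - order 3 (Headphones): customer_id=NULL, no match -> kept with NULL
  - order 4 (Mouse): customer_id=NULL, no match -> kept with NULL
  - order 5 (Tablet): customer_id=4 -> matches Eve
  - order 6 (Printer): customer_id=4 -> matches Eve
  - order 7 (Phone): customer_id=1 -> matches Frank
  - order 8 (Charger): customer_id=4 -> matches Eve
All 8 rows appear; 2 have NULL customer.

SQL:
SELECT a.product, b.name AS customer
FROM orders a
LEFT JOIN customers b ON a.customer_id = b.id

Result:
product    | customer
-----------+---------
Monitor    | Frank   
Camera     | Frank   
Headphones | NULL    
Mouse      | NULL    
Tablet     | Eve     
Printer    | Eve     
Phone      | Frank   
Charger    | Eve     


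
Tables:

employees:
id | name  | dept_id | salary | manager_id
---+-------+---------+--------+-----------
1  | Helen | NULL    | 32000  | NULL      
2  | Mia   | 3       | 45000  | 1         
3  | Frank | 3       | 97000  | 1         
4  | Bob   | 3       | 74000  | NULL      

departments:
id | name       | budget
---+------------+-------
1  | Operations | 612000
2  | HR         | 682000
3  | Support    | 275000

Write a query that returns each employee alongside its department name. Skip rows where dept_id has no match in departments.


INNER JOIN keeps only employees rows whose dept_id matches an id in departments. Walk through each employee:
  - employee 1 (Helen): dept_id=NULL, no match -> dropped
  - employee 2 (Mia): dept_id=3 -> matches Support
  - employee 3 (Frank): dept_id=3 -> matches Support
  - employee 4 (Bob): dept_id=3 -> matches Support
So 1 of 4 rows is dropped.

SQL:
SELECT a.name, b.name AS department
FROM employees a
INNER JOIN departments b ON a.dept_id = b.id

Result:
name  | department
------+-----------
Mia   | Support   
Frank | Support   
Bob   | Support   


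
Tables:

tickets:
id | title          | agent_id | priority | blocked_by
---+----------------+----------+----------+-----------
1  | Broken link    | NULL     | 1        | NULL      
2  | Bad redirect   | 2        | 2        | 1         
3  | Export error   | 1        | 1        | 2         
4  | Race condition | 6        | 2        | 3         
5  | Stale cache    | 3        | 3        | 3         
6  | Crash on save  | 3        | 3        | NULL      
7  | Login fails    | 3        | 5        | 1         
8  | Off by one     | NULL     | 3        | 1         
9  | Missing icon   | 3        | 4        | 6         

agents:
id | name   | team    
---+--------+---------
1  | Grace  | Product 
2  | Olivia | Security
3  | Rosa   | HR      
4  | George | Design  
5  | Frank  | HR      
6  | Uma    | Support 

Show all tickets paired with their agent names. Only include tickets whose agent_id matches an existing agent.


INNER JOIN keeps only tickets rows whose agent_id matches an id in agents. Walk through each ticket:
  - ticket 1 (Broken link): agent_id=NULL, no match -> dropped
  - ticket 2 (Bad redirect): agent_id=2 -> matches Olivia
  - ticket 3 (Export error): agent_id=1 -> matches Grace
  - ticket 4 (Race condition): agent_id=6 -> matches Uma
  - ticket 5 (Stale cache): agent_id=3 -> matches Rosa
  - ticket 6 (Crash on save): agent_id=3 -> matches Rosa
  - ticket 7 (Login fails): agent_id=3 -> matches Rosa
  - ticket 8 (Off by one): agent_id=NULL, no match -> dropped
  - ticket 9 (Missing icon): agent_id=3 -> matches Rosa
So 2 of 9 rows are dropped.

SQL:
SELECT a.title, b.name AS agent
FROM tickets a
INNER JOIN agents b ON a.agent_id = b.id

Result:
title          | agent 
---------------+-------
Bad redirect   | Olivia
Export error   | Grace 
Race condition | Uma   
Stale cache    | Rosa  
Crash on save  | Rosa  
Login fails    | Rosa  
Missing icon   | Rosa  


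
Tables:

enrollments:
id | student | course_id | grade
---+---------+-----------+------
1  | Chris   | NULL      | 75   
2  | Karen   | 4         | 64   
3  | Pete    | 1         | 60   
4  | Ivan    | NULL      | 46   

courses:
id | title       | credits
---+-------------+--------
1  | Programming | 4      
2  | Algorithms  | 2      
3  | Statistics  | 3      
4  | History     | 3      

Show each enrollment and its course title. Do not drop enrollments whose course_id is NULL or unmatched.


LEFT JOIN keeps every row from enrollments (the left table); where course_id has no match in courses, the course columns become NULL. Walk through each enrollment:
  - enrollment 1 (Chris): course_id=NULL, no match -> kept with NULL
  - enrollment 2 (Karen): course_id=4 -> matches History
  - enrollment 3 (Pete): course_id=1 -> matches Programming
  - enrollment 4 (Ivan): course_id=NULL, no match -> kept with NULL
All 4 rows appear; 2 have NULL course.

SQL:
SELECT a.student, b.title AS course
FROM enrollments a
LEFT JOIN courses b ON a.course_id = b.id

Result:
student | course     
--------+------------
Chris   | NULL       
Karen   | History    
Pete    | Programming
Ivan    | NULL       


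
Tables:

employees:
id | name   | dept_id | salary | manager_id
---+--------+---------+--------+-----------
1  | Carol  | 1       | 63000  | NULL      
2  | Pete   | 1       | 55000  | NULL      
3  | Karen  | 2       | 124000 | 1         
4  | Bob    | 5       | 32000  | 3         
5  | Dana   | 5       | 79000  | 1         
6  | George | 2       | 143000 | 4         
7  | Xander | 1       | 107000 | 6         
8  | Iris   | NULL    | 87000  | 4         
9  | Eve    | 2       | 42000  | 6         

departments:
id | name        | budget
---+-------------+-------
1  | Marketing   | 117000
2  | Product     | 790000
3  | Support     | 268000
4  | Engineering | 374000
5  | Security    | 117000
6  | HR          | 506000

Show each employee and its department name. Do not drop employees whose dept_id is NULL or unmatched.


LEFT JOIN keeps every row from employees (the left table); where dept_id has no match in departments, the department columns become NULL. Walk through each employee:
  - employee 1 (Carol): dept_id=1 -> matches Marketing
  - employee 2 (Pete): dept_id=1 -> matches Marketing
  - employee 3 (Karen): dept_id=2 -> matches Product
  - employee 4 (Bob): dept_id=5 -> matches Security
  - employee 5 (Dana): dept_id=5 -> matches Security
  - employee 6 (George): dept_id=2 -> matches Product
  - employee 7 (Xander): dept_id=1 -> matches Marketing
  - employee 8 (Iris): dept_id=NULL, no match -> kept with NULL
  - employee 9 (Eve): dept_id=2 -> matches Product
All 9 rows appear; 1 has NULL department.

SQL:
SELECT a.name, b.name AS department
FROM employees a
LEFT JOIN departments b ON a.dept_id = b.id

Result:
name   | department
-------+-----------
Carol  | Marketing 
Pete   | Marketing 
Karen  | Product   
Bob    | Security  
Dana   | Security  
George | Product   
Xander | Marketing 
Iris   | NULL      
Eve    | Product   


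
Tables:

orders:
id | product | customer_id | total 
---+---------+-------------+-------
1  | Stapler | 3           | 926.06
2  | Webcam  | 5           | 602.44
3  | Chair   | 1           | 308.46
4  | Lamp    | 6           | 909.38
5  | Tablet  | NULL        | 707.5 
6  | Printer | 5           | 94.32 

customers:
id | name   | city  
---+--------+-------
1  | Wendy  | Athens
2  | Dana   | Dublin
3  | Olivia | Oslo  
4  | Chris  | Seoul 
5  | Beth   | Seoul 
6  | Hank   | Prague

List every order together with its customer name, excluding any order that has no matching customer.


INNER JOIN keeps only orders rows whose customer_id matches an id in customers. Walk through each order:
  - order 1 (Stapler): customer_id=3 -> matches Olivia
  - order 2 (Webcam): customer_id=5 -> matches Beth
  - order 3 (Chair): customer_id=1 -> matches Wendy
  - order 4 (Lamp): customer_id=6 -> matches Hank
  - order 5 (Tablet): customer_id=NULL, no match -> dropped
  - order 6 (Printer): customer_id=5 -> matches Beth
So 1 of 6 rows is dropped.

SQL:
SELECT a.product, b.name AS customer
FROM orders a
INNER JOIN customers b ON a.customer_id = b.id

Result:
product | customer
--------+---------
Stapler | Olivia  
Webcam  | Beth    
Chair   | Wendy   
Lamp    | Hank    
Printer | Beth    


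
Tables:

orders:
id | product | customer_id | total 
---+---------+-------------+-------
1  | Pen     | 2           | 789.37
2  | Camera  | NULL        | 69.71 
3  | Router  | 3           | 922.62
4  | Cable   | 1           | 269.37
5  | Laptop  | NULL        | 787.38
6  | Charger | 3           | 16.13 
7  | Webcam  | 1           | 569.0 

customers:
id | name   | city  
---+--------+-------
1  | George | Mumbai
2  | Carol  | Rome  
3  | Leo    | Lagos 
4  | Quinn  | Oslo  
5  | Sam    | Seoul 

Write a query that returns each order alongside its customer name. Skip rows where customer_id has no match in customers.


INNER JOIN keeps only orders rows whose customer_id matches an id in customers. Walk through each order:
  - order 1 (Pen): customer_id=2 -> matches Carol
  - order 2 (Camera): customer_id=NULL, no match -> dropped
  - order 3 (Router): customer_id=3 -> matches Leo
  - order 4 (Cable): customer_id=1 -> matches George
  - order 5 (Laptop): customer_id=NULL, no match -> dropped
  - order 6 (Charger): customer_id=3 -> matches Leo
  - order 7 (Webcam): customer_id=1 -> matches George
So 2 of 7 rows are dropped.

SQL:
SELECT a.product, b.name AS customer
FROM orders a
INNER JOIN customers b ON a.customer_id = b.id

Result:
product | customer
--------+---------
Pen     | Carol   
Router  | Leo     
Cable   | George  
Charger | Leo     
Webcam  | George  


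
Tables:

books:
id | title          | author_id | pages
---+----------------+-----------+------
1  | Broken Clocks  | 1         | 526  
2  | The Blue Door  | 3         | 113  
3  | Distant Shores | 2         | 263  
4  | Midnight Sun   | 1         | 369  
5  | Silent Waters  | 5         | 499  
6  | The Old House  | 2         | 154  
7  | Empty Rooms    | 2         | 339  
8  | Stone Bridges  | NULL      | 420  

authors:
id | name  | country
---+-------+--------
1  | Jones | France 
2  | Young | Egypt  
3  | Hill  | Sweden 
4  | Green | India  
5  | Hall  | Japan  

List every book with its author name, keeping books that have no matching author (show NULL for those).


LEFT JOIN keeps every row from books (the left table); where author_id has no match in authors, the author columns become NULL. Walk through each book:
  - book 1 (Broken Clocks): author_id=1 -> matches Jones
  - book 2 (The Blue Door): author_id=3 -> matches Hill
  - book 3 (Distant Shores): author_id=2 -> matches Young
  - book 4 (Midnight Sun): author_id=1 -> matches Jones
  - book 5 (Silent Waters): author_id=5 -> matches Hall
  - book 6 (The Old House): author_id=2 -> matches Young
  - book 7 (Empty Rooms): author_id=2 -> matches Young
  - book 8 (Stone Bridges): author_id=NULL, no match -> kept with NULL
All 8 rows appear; 1 has NULL author.

SQL:
SELECT a.title, b.name AS author
FROM books a
LEFT JOIN authors b ON a.author_id = b.id

Result:
title          | author
---------------+-------
Broken Clocks  | Jones 
The Blue Door  | Hill  
Distant Shores | Young 
Midnight Sun   | Jones 
Silent Waters  | Hall  
The Old House  | Young 
Empty Rooms    | Young 
Stone Bridges  | NULL  


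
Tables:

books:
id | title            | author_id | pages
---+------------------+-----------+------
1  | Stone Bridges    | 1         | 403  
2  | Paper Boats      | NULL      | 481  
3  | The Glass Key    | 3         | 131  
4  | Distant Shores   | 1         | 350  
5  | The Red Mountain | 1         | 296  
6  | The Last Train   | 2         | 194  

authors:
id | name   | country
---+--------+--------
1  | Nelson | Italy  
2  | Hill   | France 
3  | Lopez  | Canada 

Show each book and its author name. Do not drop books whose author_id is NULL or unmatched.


LEFT JOIN keeps every row from books (the left table); where author_id has no match in authors, the author columns become NULL. Walk through each book:
  - book 1 (Stone Bridges): author_id=1 -> matches Nelson
  - book 2 (Paper Boats): author_id=NULL, no match -> kept with NULL
  - book 3 (The Glass Key): author_id=3 -> matches Lopez
  - book 4 (Distant Shores): author_id=1 -> matches Nelson
  - book 5 (The Red Mountain): author_id=1 -> matches Nelson
  - book 6 (The Last Train): author_id=2 -> matches Hill
All 6 rows appear; 1 has NULL author.

SQL:
SELECT a.title, b.name AS author
FROM books a
LEFT JOIN authors b ON a.author_id = b.id

Result:
title            | author
-----------------+-------
Stone Bridges    | Nelson
Paper Boats      | NULL  
The Glass Key    | Lopez 
Distant Shores   | Nelson
The Red Mountain | Nelson
The Last Train   | Hill  


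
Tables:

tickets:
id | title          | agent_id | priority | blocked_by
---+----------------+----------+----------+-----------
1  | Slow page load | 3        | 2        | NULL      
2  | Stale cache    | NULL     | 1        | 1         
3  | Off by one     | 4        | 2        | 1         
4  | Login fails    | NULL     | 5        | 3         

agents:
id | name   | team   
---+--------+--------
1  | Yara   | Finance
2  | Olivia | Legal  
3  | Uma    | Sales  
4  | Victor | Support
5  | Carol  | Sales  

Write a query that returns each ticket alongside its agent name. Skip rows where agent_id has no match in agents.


INNER JOIN keeps only tickets rows whose agent_id matches an id in agents. Walk through each ticket:
  - ticket 1 (Slow page load): agent_id=3 -> matches Uma
  - ticket 2 (Stale cache): agent_id=NULL, no match -> dropped
  - ticket 3 (Off by one): agent_id=4 -> matches Victor
  - ticket 4 (Login fails): agent_id=NULL, no match -> dropped
So 2 of 4 rows are dropped.

SQL:
SELECT a.title, b.name AS agent
FROM tickets a
INNER JOIN agents b ON a.agent_id = b.id

Result:
title          | agent 
---------------+-------
Slow page load | Uma   
Off by one     | Victor


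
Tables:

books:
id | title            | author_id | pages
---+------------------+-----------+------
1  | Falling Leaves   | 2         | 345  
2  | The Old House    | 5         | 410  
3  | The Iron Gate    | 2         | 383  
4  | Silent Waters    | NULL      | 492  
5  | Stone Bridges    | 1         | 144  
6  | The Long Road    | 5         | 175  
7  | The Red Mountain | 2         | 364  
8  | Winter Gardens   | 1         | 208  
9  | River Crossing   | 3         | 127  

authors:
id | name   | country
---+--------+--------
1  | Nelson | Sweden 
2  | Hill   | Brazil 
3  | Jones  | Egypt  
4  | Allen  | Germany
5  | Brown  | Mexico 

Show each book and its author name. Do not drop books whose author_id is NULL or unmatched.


LEFT JOIN keeps every row from books (the left table); where author_id has no match in authors, the author columns become NULL. Walk through each book:
  - book 1 (Falling Leaves): author_id=2 -> matches Hill
  - book 2 (The Old House): author_id=5 -> matches Brown
  - book 3 (The Iron Gate): author_id=2 -> matches Hill
  - book 4 (Silent Waters): author_id=NULL, no match -> kept with NULL
  - book 5 (Stone Bridges): author_id=1 -> matches Nelson
  - book 6 (The Long Road): author_id=5 -> matches Brown
  - book 7 (The Red Mountain): author_id=2 -> matches Hill
  - book 8 (Winter Gardens): author_id=1 -> matches Nelson
  - book 9 (River Crossing): author_id=3 -> matches Jones
All 9 rows appear; 1 has NULL author.

SQL:
SELECT a.title, b.name AS author
FROM books a
LEFT JOIN authors b ON a.author_id = b.id

Result:
title            | author
-----------------+-------
Falling Leaves   | Hill  
The Old House    | Brown 
The Iron Gate    | Hill  
Silent Waters    | NULL  
Stone Bridges    | Nelson
The Long Road    | Brown 
The Red Mountain | Hill  
Winter Gardens   | Nelson
River Crossing   | Jones 


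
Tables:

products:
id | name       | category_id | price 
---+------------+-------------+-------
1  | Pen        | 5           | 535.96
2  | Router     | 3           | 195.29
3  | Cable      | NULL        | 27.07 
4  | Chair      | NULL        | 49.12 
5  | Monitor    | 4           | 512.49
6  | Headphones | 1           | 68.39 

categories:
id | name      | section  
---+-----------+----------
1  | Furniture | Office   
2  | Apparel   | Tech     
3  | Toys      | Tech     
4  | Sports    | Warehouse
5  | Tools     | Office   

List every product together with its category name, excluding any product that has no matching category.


INNER JOIN keeps only products rows whose category_id matches an id in categories. Walk through each product:
  - product 1 (Pen): category_id=5 -> matches Tools
  - product 2 (Router): category_id=3 -> matches Toys
  - product 3 (Cable): category_id=NULL, no match -> dropped
  - product 4 (Chair): category_id=NULL, no match -> dropped
  - product 5 (Monitor): category_id=4 -> matches Sports
  - product 6 (Headphones): category_id=1 -> matches Furniture
So 2 of 6 rows are dropped.

SQL:
SELECT a.name, b.name AS category
FROM products a
INNER JOIN categories b ON a.category_id = b.id

Result:
name       | category 
-----------+----------
Pen        | Tools    
Router     | Toys     
Monitor    | Sports   
Headphones | Furniture


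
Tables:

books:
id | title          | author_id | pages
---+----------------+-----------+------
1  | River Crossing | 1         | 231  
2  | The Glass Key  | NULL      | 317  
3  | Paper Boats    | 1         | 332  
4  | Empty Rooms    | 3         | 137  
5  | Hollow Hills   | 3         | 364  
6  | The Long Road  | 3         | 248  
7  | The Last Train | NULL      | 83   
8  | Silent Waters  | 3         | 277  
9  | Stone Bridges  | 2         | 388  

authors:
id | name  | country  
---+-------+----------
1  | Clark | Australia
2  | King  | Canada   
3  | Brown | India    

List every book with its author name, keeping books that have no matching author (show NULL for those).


LEFT JOIN keeps every row from books (the left table); where author_id has no match in authors, the author columns become NULL. Walk through each book:
  - book 1 (River Crossing): author_id=1 -> matches Clark
  - book 2 (The Glass Key): author_id=NULL, no match -> kept with NULL
  - book 3 (Paper Boats): author_id=1 -> matches Clark
  - book 4 (Empty Rooms): author_id=3 -> matches Brown
  - book 5 (Hollow Hills): author_id=3 -> matches Brown
  - book 6 (The Long Road): author_id=3 -> matches Brown
  - book 7 (The Last Train): author_id=NULL, no match -> kept with NULL
  - book 8 (Silent Waters): author_id=3 -> matches Brown
  - book 9 (Stone Bridges): author_id=2 -> matches King
All 9 rows appear; 2 have NULL author.

SQL:
SELECT a.title, b.name AS author
FROM books a
LEFT JOIN authors b ON a.author_id = b.id

Result:
title          | author
---------------+-------
River Crossing | Clark 
The Glass Key  | NULL  
Paper Boats    | Clark 
Empty Rooms    | Brown 
Hollow Hills   | Brown 
The Long Road  | Brown 
The Last Train | NULL  
Silent Waters  | Brown 
Stone Bridges  | King  
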